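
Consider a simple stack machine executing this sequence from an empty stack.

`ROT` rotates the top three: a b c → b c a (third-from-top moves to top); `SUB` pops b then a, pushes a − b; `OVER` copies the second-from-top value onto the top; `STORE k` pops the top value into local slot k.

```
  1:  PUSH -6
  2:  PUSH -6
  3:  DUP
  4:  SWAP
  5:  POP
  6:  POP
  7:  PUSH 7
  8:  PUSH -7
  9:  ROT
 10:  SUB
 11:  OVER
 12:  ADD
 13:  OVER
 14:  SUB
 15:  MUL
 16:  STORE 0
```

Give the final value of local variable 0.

-7

PUSH -6 : [-6]
PUSH -6 : [-6, -6]
DUP     : [-6, -6, -6]
SWAP    : [-6, -6, -6]
POP     : [-6, -6]
POP     : [-6]
PUSH 7  : [-6, 7]
PUSH -7 : [-6, 7, -7]
ROT     : [7, -7, -6]
SUB     : [7, -1]
OVER    : [7, -1, 7]
ADD     : [7, 6]
OVER    : [7, 6, 7]
SUB     : [7, -1]
MUL     : [-7]
STORE 0 : []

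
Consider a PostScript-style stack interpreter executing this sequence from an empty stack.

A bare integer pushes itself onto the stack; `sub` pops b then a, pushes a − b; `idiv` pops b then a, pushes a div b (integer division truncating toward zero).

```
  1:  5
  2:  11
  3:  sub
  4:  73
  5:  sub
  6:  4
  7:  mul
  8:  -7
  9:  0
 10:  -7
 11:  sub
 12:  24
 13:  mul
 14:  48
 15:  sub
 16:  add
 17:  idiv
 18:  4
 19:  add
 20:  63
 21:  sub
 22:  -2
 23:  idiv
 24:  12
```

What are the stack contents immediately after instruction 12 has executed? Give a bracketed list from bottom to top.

[-316, -7, 7, 24]

5   -> [5]
11  -> [5, 11]
sub -> [-6]
73  -> [-6, 73]
sub -> [-79]
4   -> [-79, 4]
mul -> [-316]
-7  -> [-316, -7]
0   -> [-316, -7, 0]
-7  -> [-316, -7, 0, -7]
sub -> [-316, -7, 7]
24  -> [-316, -7, 7, 24]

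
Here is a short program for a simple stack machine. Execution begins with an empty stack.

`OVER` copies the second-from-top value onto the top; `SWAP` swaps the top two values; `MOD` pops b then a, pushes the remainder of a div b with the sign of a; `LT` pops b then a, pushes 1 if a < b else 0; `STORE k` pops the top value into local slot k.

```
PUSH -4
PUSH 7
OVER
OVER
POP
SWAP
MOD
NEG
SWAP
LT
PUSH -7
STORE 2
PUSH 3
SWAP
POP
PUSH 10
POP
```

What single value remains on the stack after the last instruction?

PUSH -4 -> -4
PUSH 7  -> -4 7
OVER    -> -4 7 -4
OVER    -> -4 7 -4 7
POP     -> -4 7 -4
SWAP    -> -4 -4 7
MOD     -> -4 -4
NEG     -> -4 4
SWAP    -> 4 -4
LT      -> 0
PUSH -7 -> 0 -7
STORE 2 -> 0
PUSH 3  -> 0 3
SWAP    -> 3 0
POP     -> 3
PUSH 10 -> 3 10
POP     -> 3

3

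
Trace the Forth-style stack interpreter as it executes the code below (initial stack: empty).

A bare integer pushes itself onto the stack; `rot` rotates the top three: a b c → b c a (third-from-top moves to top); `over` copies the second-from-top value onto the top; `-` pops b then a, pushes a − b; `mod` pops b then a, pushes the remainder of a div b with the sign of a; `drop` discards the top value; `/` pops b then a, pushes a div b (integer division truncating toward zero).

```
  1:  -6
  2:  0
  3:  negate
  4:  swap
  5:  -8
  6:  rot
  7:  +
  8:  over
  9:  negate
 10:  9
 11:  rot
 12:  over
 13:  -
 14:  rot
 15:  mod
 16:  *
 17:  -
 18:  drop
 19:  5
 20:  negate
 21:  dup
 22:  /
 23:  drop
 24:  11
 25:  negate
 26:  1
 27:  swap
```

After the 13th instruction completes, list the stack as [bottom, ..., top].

-6     : [-6]
0      : [-6, 0]
negate : [-6, 0]
swap   : [0, -6]
-8     : [0, -6, -8]
rot    : [-6, -8, 0]
+      : [-6, -8]
over   : [-6, -8, -6]
negate : [-6, -8, 6]
9      : [-6, -8, 6, 9]
rot    : [-6, 6, 9, -8]
over   : [-6, 6, 9, -8, 9]
-      : [-6, 6, 9, -17]

[-6, 6, 9, -17]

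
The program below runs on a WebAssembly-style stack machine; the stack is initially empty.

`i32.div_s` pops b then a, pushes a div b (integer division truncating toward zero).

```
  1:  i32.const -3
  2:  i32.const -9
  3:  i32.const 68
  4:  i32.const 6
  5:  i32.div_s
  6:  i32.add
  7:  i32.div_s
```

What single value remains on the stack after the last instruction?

-1

i32.const -3 -> -3
i32.const -9 -> -3 -9
i32.const 68 -> -3 -9 68
i32.const 6  -> -3 -9 68 6
i32.div_s    -> -3 -9 11
i32.add      -> -3 2
i32.div_s    -> -1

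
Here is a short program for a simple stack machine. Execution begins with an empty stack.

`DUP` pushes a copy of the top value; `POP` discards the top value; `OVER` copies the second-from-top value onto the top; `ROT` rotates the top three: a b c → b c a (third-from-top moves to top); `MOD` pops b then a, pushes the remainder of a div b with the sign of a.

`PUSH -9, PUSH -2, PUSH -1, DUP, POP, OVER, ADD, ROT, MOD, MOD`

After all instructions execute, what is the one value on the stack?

-2

PUSH -9 : [-9]
PUSH -2 : [-9, -2]
PUSH -1 : [-9, -2, -1]
DUP     : [-9, -2, -1, -1]
POP     : [-9, -2, -1]
OVER    : [-9, -2, -1, -2]
ADD     : [-9, -2, -3]
ROT     : [-2, -3, -9]
MOD     : [-2, -3]
MOD     : [-2]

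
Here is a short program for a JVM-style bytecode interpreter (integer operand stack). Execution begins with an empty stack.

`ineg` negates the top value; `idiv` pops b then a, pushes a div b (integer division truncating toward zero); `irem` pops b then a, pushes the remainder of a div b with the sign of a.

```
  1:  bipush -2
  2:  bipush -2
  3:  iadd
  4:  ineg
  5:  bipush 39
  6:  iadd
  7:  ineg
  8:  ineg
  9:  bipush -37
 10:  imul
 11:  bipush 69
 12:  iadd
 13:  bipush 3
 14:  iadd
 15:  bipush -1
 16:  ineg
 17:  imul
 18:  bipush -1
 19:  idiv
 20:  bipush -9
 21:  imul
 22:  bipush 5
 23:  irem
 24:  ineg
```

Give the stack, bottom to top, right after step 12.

[-1522]

bipush -2  -> [-2]
bipush -2  -> [-2, -2]
iadd       -> [-4]
ineg       -> [4]
bipush 39  -> [4, 39]
iadd       -> [43]
ineg       -> [-43]
ineg       -> [43]
bipush -37 -> [43, -37]
imul       -> [-1591]
bipush 69  -> [-1591, 69]
iadd       -> [-1522]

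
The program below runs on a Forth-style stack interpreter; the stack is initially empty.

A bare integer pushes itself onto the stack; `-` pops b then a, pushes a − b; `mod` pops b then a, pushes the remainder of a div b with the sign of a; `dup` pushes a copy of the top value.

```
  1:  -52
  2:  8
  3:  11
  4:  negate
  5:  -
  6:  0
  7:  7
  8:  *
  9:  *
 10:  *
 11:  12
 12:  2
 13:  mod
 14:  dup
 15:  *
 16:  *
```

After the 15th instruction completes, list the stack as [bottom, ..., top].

-52    → -52
8      → -52 8
11     → -52 8 11
negate → -52 8 -11
-      → -52 19
0      → -52 19 0
7      → -52 19 0 7
*      → -52 19 0
*      → -52 0
*      → 0
12     → 0 12
2      → 0 12 2
mod    → 0 0
dup    → 0 0 0
*      → 0 0

[0, 0]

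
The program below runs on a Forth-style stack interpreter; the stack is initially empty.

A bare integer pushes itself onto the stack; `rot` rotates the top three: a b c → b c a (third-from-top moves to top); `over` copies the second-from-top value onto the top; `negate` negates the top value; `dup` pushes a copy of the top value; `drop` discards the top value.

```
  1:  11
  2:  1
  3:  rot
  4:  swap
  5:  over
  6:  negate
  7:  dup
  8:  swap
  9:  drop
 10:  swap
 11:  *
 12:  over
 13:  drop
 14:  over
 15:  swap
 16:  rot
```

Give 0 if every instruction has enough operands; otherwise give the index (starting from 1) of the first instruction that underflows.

3

11 -> 11
1  -> 11 1
rot  — needs 3 operands, stack has 2 → underflow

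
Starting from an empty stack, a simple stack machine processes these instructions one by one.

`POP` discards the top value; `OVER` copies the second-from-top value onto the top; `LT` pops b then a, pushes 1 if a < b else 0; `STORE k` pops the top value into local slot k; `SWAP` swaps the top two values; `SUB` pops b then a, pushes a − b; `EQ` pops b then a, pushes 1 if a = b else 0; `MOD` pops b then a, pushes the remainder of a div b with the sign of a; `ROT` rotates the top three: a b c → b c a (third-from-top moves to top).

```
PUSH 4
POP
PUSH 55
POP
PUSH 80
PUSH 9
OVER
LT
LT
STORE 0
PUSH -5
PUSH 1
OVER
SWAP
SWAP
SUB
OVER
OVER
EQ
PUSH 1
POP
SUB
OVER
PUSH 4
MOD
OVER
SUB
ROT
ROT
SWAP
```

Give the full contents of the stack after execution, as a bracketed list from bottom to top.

PUSH 4   [4]
POP      []
PUSH 55  [55]
POP      []
PUSH 80  [80]
PUSH 9   [80, 9]
OVER     [80, 9, 80]
LT       [80, 1]
LT       [0]
STORE 0  []
PUSH -5  [-5]
PUSH 1   [-5, 1]
OVER     [-5, 1, -5]
SWAP     [-5, -5, 1]
SWAP     [-5, 1, -5]
SUB      [-5, 6]
OVER     [-5, 6, -5]
OVER     [-5, 6, -5, 6]
EQ       [-5, 6, 0]
PUSH 1   [-5, 6, 0, 1]
POP      [-5, 6, 0]
SUB      [-5, 6]
OVER     [-5, 6, -5]
PUSH 4   [-5, 6, -5, 4]
MOD      [-5, 6, -1]
OVER     [-5, 6, -1, 6]
SUB      [-5, 6, -7]
ROT      [6, -7, -5]
ROT      [-7, -5, 6]
SWAP     [-7, 6, -5]

[-7, 6, -5]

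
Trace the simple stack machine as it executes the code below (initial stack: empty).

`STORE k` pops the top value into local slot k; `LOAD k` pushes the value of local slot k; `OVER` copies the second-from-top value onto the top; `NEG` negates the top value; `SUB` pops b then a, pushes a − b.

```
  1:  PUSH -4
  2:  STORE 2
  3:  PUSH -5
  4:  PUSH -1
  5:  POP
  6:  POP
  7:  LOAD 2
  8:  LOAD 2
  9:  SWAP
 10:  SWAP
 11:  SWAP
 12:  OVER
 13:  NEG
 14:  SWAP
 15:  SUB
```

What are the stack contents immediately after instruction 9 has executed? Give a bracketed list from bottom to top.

PUSH -4 -> [-4]
STORE 2 -> []
PUSH -5 -> [-5]
PUSH -1 -> [-5, -1]
POP     -> [-5]
POP     -> []
LOAD 2  -> [-4]
LOAD 2  -> [-4, -4]
SWAP    -> [-4, -4]

[-4, -4]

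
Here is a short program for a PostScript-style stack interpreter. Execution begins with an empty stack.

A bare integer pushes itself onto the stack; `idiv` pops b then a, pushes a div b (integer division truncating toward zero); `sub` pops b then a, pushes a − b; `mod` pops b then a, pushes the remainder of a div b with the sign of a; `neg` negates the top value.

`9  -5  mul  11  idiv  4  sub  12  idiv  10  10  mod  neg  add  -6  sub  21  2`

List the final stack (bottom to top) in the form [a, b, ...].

9     [9]
-5    [9, -5]
mul   [-45]
11    [-45, 11]
idiv  [-4]
4     [-4, 4]
sub   [-8]
12    [-8, 12]
idiv  [0]
10    [0, 10]
10    [0, 10, 10]
mod   [0, 0]
neg   [0, 0]
add   [0]
-6    [0, -6]
sub   [6]
21    [6, 21]
2     [6, 21, 2]

[6, 21, 2]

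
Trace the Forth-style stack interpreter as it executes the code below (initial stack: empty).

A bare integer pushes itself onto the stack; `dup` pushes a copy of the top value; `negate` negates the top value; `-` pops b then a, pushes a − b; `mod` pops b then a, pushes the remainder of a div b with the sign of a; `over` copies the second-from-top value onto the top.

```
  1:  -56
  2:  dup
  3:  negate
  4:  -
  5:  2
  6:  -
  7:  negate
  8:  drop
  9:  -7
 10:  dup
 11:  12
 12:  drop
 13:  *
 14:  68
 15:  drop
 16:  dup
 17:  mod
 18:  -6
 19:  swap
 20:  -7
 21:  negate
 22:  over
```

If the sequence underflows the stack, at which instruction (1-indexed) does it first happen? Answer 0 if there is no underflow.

-56    → [-56]
dup    → [-56, -56]
negate → [-56, 56]
-      → [-112]
2      → [-112, 2]
-      → [-114]
negate → [114]
drop   → []
-7     → [-7]
dup    → [-7, -7]
12     → [-7, -7, 12]
drop   → [-7, -7]
*      → [49]
68     → [49, 68]
drop   → [49]
dup    → [49, 49]
mod    → [0]
-6     → [0, -6]
swap   → [-6, 0]
-7     → [-6, 0, -7]
negate → [-6, 0, 7]
over   → [-6, 0, 7, 0]

0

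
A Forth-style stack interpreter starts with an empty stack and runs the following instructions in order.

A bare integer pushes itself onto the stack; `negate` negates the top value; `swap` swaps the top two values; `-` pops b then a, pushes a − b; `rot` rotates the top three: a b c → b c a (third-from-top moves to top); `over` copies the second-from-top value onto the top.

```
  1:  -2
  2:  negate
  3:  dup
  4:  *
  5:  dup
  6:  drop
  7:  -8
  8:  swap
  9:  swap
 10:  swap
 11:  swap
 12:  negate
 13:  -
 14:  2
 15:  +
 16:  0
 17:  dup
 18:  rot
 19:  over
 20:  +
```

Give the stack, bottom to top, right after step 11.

-2     : -2
negate : 2
dup    : 2 2
*      : 4
dup    : 4 4
drop   : 4
-8     : 4 -8
swap   : -8 4
swap   : 4 -8
swap   : -8 4
swap   : 4 -8

[4, -8]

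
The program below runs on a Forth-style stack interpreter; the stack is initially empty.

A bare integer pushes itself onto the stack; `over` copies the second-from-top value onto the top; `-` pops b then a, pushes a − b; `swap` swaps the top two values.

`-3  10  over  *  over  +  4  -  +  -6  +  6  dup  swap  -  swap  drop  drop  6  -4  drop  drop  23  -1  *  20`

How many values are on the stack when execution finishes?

2

-3    [-3]
10    [-3, 10]
over  [-3, 10, -3]
*     [-3, -30]
over  [-3, -30, -3]
+     [-3, -33]
4     [-3, -33, 4]
-     [-3, -37]
+     [-40]
-6    [-40, -6]
+     [-46]
6     [-46, 6]
dup   [-46, 6, 6]
swap  [-46, 6, 6]
-     [-46, 0]
swap  [0, -46]
drop  [0]
drop  []
6     [6]
-4    [6, -4]
drop  [6]
drop  []
23    [23]
-1    [23, -1]
*     [-23]
20    [-23, 20]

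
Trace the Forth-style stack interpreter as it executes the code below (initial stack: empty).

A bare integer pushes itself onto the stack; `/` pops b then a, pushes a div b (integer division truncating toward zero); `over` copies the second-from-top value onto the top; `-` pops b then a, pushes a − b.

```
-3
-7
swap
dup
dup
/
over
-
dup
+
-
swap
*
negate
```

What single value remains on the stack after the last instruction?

-3     : [-3]
-7     : [-3, -7]
swap   : [-7, -3]
dup    : [-7, -3, -3]
dup    : [-7, -3, -3, -3]
/      : [-7, -3, 1]
over   : [-7, -3, 1, -3]
-      : [-7, -3, 4]
dup    : [-7, -3, 4, 4]
+      : [-7, -3, 8]
-      : [-7, -11]
swap   : [-11, -7]
*      : [77]
negate : [-77]

-77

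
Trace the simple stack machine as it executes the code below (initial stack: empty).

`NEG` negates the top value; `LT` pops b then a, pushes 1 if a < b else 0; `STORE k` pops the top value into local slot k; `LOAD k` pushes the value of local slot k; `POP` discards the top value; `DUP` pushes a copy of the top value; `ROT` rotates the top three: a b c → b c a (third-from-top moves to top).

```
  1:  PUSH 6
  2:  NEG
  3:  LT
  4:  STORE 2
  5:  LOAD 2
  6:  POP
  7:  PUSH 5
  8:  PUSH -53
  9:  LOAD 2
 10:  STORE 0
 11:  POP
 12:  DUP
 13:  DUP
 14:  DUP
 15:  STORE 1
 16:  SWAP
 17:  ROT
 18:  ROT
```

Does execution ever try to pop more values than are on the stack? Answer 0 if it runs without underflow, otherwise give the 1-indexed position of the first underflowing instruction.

PUSH 6 : 6
NEG    : -6
LT  — needs 2 operands, stack has 1 → underflow

3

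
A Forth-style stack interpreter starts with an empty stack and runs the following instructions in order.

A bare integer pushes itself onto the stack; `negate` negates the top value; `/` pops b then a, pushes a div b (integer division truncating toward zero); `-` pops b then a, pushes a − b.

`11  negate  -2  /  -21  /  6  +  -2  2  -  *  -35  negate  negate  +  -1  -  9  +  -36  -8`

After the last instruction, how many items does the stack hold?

3

11     : [11]
negate : [-11]
-2     : [-11, -2]
/      : [5]
-21    : [5, -21]
/      : [0]
6      : [0, 6]
+      : [6]
-2     : [6, -2]
2      : [6, -2, 2]
-      : [6, -4]
*      : [-24]
-35    : [-24, -35]
negate : [-24, 35]
negate : [-24, -35]
+      : [-59]
-1     : [-59, -1]
-      : [-58]
9      : [-58, 9]
+      : [-49]
-36    : [-49, -36]
-8     : [-49, -36, -8]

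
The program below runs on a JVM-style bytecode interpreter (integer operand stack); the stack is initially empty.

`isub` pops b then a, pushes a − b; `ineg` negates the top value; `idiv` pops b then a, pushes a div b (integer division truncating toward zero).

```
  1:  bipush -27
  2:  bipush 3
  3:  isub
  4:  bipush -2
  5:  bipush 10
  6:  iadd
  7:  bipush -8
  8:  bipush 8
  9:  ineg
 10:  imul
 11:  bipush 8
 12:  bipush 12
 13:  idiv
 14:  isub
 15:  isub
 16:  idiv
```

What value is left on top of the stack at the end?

bipush -27 → [-27]
bipush 3   → [-27, 3]
isub       → [-30]
bipush -2  → [-30, -2]
bipush 10  → [-30, -2, 10]
iadd       → [-30, 8]
bipush -8  → [-30, 8, -8]
bipush 8   → [-30, 8, -8, 8]
ineg       → [-30, 8, -8, -8]
imul       → [-30, 8, 64]
bipush 8   → [-30, 8, 64, 8]
bipush 12  → [-30, 8, 64, 8, 12]
idiv       → [-30, 8, 64, 0]
isub       → [-30, 8, 64]
isub       → [-30, -56]
idiv       → [0]

0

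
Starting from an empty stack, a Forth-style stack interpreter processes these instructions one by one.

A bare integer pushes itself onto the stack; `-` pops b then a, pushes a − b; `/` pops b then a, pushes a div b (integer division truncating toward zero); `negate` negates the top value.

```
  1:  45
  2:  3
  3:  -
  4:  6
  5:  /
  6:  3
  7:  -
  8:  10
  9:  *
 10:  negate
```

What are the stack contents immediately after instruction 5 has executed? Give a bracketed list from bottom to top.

45 : [45]
3  : [45, 3]
-  : [42]
6  : [42, 6]
/  : [7]

[7]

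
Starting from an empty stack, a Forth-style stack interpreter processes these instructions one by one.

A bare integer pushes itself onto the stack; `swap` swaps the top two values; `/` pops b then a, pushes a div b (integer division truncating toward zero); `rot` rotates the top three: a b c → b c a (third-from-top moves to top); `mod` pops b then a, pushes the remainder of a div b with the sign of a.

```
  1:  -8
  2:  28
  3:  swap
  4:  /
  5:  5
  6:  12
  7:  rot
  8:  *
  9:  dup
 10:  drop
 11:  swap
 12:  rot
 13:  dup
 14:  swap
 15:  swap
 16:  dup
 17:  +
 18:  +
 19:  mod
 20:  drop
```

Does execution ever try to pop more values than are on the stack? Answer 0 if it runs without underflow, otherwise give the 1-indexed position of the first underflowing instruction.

12

-8   -> [-8]
28   -> [-8, 28]
swap -> [28, -8]
/    -> [-3]
5    -> [-3, 5]
12   -> [-3, 5, 12]
rot  -> [5, 12, -3]
*    -> [5, -36]
dup  -> [5, -36, -36]
drop -> [5, -36]
swap -> [-36, 5]
rot  — needs 3 operands, stack has 2 → underflow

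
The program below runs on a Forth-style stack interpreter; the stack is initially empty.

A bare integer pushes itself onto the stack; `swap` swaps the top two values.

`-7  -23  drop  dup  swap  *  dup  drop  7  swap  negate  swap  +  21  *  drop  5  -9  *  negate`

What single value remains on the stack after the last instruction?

-7     → [-7]
-23    → [-7, -23]
drop   → [-7]
dup    → [-7, -7]
swap   → [-7, -7]
*      → [49]
dup    → [49, 49]
drop   → [49]
7      → [49, 7]
swap   → [7, 49]
negate → [7, -49]
swap   → [-49, 7]
+      → [-42]
21     → [-42, 21]
*      → [-882]
drop   → []
5      → [5]
-9     → [5, -9]
*      → [-45]
negate → [45]

45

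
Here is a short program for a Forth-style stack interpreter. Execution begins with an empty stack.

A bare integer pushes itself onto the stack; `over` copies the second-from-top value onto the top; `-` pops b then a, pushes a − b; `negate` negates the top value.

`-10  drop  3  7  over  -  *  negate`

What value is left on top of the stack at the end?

-10    -> [-10]
drop   -> []
3      -> [3]
7      -> [3, 7]
over   -> [3, 7, 3]
-      -> [3, 4]
*      -> [12]
negate -> [-12]

-12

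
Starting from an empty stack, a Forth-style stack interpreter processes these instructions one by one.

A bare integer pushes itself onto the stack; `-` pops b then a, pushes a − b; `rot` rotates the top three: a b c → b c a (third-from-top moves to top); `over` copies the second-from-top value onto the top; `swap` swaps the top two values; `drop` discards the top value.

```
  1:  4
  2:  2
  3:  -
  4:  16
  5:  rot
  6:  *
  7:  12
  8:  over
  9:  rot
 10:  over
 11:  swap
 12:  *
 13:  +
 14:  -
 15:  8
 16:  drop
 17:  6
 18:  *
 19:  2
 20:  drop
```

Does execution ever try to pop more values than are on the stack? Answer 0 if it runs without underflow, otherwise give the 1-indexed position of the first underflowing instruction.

5

4  → [4]
2  → [4, 2]
-  → [2]
16 → [2, 16]
rot  — needs 3 operands, stack has 2 → underflow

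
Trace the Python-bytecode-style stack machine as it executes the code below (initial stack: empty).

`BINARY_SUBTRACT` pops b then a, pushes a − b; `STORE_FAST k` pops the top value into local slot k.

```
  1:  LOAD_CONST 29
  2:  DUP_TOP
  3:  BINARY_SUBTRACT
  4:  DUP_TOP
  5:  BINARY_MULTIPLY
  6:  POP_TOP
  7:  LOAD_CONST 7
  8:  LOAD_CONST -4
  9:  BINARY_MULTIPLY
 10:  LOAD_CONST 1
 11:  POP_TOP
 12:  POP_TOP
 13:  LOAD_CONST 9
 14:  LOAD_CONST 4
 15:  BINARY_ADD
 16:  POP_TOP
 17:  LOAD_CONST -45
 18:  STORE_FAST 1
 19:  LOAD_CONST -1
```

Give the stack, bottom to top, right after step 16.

[]

LOAD_CONST 29   → 29
DUP_TOP         → 29 29
BINARY_SUBTRACT → 0
DUP_TOP         → 0 0
BINARY_MULTIPLY → 0
POP_TOP         → (empty)
LOAD_CONST 7    → 7
LOAD_CONST -4   → 7 -4
BINARY_MULTIPLY → -28
LOAD_CONST 1    → -28 1
POP_TOP         → -28
POP_TOP         → (empty)
LOAD_CONST 9    → 9
LOAD_CONST 4    → 9 4
BINARY_ADD      → 13
POP_TOP         → (empty)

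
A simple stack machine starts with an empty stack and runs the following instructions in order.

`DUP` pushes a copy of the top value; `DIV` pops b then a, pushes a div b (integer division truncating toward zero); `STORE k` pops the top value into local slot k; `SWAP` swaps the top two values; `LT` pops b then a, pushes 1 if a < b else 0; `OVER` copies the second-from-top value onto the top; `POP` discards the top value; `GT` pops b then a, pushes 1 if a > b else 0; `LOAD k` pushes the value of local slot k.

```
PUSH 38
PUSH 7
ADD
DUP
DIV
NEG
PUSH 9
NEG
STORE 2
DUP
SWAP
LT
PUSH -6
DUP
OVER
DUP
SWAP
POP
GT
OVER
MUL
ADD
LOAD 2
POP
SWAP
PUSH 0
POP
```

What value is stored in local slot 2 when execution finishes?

PUSH 38 -> [38]
PUSH 7  -> [38, 7]
ADD     -> [45]
DUP     -> [45, 45]
DIV     -> [1]
NEG     -> [-1]
PUSH 9  -> [-1, 9]
NEG     -> [-1, -9]
STORE 2 -> [-1]
DUP     -> [-1, -1]
SWAP    -> [-1, -1]
LT      -> [0]
PUSH -6 -> [0, -6]
DUP     -> [0, -6, -6]
OVER    -> [0, -6, -6, -6]
DUP     -> [0, -6, -6, -6, -6]
SWAP    -> [0, -6, -6, -6, -6]
POP     -> [0, -6, -6, -6]
GT      -> [0, -6, 0]
OVER    -> [0, -6, 0, -6]
MUL     -> [0, -6, 0]
ADD     -> [0, -6]
LOAD 2  -> [0, -6, -9]
POP     -> [0, -6]
SWAP    -> [-6, 0]
PUSH 0  -> [-6, 0, 0]
POP     -> [-6, 0]

-9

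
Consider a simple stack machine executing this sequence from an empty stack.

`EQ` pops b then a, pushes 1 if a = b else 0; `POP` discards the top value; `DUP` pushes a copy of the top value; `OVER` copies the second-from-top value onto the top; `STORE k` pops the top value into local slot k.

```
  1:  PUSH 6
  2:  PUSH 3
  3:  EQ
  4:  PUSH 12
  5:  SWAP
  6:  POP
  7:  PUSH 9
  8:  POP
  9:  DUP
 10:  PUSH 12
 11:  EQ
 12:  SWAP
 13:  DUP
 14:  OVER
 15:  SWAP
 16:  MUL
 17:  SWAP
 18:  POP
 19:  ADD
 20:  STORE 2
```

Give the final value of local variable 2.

PUSH 6   [6]
PUSH 3   [6, 3]
EQ       [0]
PUSH 12  [0, 12]
SWAP     [12, 0]
POP      [12]
PUSH 9   [12, 9]
POP      [12]
DUP      [12, 12]
PUSH 12  [12, 12, 12]
EQ       [12, 1]
SWAP     [1, 12]
DUP      [1, 12, 12]
OVER     [1, 12, 12, 12]
SWAP     [1, 12, 12, 12]
MUL      [1, 12, 144]
SWAP     [1, 144, 12]
POP      [1, 144]
ADD      [145]
STORE 2  []

145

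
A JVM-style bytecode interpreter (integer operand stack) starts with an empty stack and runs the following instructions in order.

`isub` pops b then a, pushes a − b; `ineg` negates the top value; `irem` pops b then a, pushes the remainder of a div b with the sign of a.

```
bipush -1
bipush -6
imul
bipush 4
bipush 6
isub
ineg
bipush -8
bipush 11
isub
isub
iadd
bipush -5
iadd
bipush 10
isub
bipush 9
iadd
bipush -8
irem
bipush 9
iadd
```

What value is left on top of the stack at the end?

14

bipush -1 → [-1]
bipush -6 → [-1, -6]
imul      → [6]
bipush 4  → [6, 4]
bipush 6  → [6, 4, 6]
isub      → [6, -2]
ineg      → [6, 2]
bipush -8 → [6, 2, -8]
bipush 11 → [6, 2, -8, 11]
isub      → [6, 2, -19]
isub      → [6, 21]
iadd      → [27]
bipush -5 → [27, -5]
iadd      → [22]
bipush 10 → [22, 10]
isub      → [12]
bipush 9  → [12, 9]
iadd      → [21]
bipush -8 → [21, -8]
irem      → [5]
bipush 9  → [5, 9]
iadd      → [14]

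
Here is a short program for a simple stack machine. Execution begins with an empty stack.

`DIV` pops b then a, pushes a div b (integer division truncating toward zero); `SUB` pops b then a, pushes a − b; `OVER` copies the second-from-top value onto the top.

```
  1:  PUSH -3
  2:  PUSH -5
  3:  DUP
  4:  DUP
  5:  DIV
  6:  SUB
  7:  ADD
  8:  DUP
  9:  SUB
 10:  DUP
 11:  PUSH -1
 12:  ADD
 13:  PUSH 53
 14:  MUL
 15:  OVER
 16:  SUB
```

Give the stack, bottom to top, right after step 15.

PUSH -3 → [-3]
PUSH -5 → [-3, -5]
DUP     → [-3, -5, -5]
DUP     → [-3, -5, -5, -5]
DIV     → [-3, -5, 1]
SUB     → [-3, -6]
ADD     → [-9]
DUP     → [-9, -9]
SUB     → [0]
DUP     → [0, 0]
PUSH -1 → [0, 0, -1]
ADD     → [0, -1]
PUSH 53 → [0, -1, 53]
MUL     → [0, -53]
OVER    → [0, -53, 0]

[0, -53, 0]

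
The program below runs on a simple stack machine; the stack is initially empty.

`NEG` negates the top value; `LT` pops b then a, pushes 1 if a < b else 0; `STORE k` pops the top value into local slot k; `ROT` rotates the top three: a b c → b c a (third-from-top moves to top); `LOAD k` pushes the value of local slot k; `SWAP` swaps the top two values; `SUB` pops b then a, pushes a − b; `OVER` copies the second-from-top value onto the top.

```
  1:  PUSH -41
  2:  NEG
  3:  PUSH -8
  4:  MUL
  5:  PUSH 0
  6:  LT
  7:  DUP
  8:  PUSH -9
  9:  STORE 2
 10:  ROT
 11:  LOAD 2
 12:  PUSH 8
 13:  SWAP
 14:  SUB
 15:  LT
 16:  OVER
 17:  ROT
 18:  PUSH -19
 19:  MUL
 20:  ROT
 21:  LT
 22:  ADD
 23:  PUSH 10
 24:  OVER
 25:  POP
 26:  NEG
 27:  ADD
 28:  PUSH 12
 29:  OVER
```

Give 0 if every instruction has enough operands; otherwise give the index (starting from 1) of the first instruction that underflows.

10

PUSH -41 → [-41]
NEG      → [41]
PUSH -8  → [41, -8]
MUL      → [-328]
PUSH 0   → [-328, 0]
LT       → [1]
DUP      → [1, 1]
PUSH -9  → [1, 1, -9]
STORE 2  → [1, 1]
ROT  — needs 3 operands, stack has 2 → underflow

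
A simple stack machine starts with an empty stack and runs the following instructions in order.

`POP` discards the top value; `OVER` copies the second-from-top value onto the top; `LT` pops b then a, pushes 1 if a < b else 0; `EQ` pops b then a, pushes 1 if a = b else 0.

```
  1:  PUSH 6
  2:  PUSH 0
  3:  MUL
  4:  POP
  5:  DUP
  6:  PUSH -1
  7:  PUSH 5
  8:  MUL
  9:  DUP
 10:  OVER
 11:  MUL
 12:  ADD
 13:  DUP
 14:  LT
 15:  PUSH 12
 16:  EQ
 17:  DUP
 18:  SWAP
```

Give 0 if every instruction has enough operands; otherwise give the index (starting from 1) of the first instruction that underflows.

PUSH 6 : 6
PUSH 0 : 6 0
MUL    : 0
POP    : (empty)
DUP  — needs 1 operand, stack has 0 → underflow

5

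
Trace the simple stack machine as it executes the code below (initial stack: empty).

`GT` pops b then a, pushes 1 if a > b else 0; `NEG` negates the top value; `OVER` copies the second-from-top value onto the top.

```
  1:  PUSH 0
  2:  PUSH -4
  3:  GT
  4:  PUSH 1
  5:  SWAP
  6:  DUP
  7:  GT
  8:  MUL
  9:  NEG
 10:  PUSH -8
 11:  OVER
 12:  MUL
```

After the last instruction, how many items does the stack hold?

2

PUSH 0  -> 0
PUSH -4 -> 0 -4
GT      -> 1
PUSH 1  -> 1 1
SWAP    -> 1 1
DUP     -> 1 1 1
GT      -> 1 0
MUL     -> 0
NEG     -> 0
PUSH -8 -> 0 -8
OVER    -> 0 -8 0
MUL     -> 0 0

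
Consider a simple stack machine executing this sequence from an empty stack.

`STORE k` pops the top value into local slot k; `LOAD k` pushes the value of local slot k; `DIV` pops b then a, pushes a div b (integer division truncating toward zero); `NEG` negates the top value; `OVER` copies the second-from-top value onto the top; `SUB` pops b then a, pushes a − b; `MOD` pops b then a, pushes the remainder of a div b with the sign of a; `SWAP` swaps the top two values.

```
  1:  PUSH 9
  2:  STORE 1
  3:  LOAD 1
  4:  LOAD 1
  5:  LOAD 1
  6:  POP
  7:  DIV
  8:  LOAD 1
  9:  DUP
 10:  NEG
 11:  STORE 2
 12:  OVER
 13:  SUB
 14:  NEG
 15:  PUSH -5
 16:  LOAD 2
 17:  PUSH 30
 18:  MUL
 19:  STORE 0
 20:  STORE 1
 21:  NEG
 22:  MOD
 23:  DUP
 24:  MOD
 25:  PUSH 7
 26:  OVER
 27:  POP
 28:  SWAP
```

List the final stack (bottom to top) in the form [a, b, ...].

PUSH 9  → 9
STORE 1 → (empty)
LOAD 1  → 9
LOAD 1  → 9 9
LOAD 1  → 9 9 9
POP     → 9 9
DIV     → 1
LOAD 1  → 1 9
DUP     → 1 9 9
NEG     → 1 9 -9
STORE 2 → 1 9
OVER    → 1 9 1
SUB     → 1 8
NEG     → 1 -8
PUSH -5 → 1 -8 -5
LOAD 2  → 1 -8 -5 -9
PUSH 30 → 1 -8 -5 -9 30
MUL     → 1 -8 -5 -270
STORE 0 → 1 -8 -5
STORE 1 → 1 -8
NEG     → 1 8
MOD     → 1
DUP     → 1 1
MOD     → 0
PUSH 7  → 0 7
OVER    → 0 7 0
POP     → 0 7
SWAP    → 7 0

[7, 0]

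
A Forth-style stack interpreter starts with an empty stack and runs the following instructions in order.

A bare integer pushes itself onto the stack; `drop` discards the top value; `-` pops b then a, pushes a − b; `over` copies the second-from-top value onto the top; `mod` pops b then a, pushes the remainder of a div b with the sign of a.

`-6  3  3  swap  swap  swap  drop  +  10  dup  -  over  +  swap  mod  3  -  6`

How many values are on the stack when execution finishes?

2

-6    -6
3     -6 3
3     -6 3 3
swap  -6 3 3
swap  -6 3 3
swap  -6 3 3
drop  -6 3
+     -3
10    -3 10
dup   -3 10 10
-     -3 0
over  -3 0 -3
+     -3 -3
swap  -3 -3
mod   0
3     0 3
-     -3
6     -3 6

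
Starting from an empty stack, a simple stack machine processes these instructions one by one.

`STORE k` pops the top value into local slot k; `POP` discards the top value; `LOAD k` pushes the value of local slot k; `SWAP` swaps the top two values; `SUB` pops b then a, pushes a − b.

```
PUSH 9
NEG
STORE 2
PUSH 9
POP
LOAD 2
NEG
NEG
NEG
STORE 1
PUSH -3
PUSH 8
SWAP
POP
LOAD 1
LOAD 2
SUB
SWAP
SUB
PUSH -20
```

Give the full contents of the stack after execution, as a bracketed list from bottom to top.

PUSH 9    [9]
NEG       [-9]
STORE 2   []
PUSH 9    [9]
POP       []
LOAD 2    [-9]
NEG       [9]
NEG       [-9]
NEG       [9]
STORE 1   []
PUSH -3   [-3]
PUSH 8    [-3, 8]
SWAP      [8, -3]
POP       [8]
LOAD 1    [8, 9]
LOAD 2    [8, 9, -9]
SUB       [8, 18]
SWAP      [18, 8]
SUB       [10]
PUSH -20  [10, -20]

[10, -20]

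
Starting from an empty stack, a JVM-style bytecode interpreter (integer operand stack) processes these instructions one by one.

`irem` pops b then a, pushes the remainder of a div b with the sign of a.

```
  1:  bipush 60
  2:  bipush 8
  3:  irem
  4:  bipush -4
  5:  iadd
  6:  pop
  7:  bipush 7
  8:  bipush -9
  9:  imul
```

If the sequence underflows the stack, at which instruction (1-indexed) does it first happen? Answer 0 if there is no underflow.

bipush 60  [60]
bipush 8   [60, 8]
irem       [4]
bipush -4  [4, -4]
iadd       [0]
pop        []
bipush 7   [7]
bipush -9  [7, -9]
imul       [-63]

0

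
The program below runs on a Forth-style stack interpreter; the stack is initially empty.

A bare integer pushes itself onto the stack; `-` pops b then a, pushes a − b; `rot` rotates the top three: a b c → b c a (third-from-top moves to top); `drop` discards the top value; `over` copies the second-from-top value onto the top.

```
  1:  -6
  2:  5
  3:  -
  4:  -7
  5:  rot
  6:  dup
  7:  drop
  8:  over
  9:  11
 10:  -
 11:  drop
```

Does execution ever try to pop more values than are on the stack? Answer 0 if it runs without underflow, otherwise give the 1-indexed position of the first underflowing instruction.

5

-6  [-6]
5   [-6, 5]
-   [-11]
-7  [-11, -7]
rot  — needs 3 operands, stack has 2 → underflow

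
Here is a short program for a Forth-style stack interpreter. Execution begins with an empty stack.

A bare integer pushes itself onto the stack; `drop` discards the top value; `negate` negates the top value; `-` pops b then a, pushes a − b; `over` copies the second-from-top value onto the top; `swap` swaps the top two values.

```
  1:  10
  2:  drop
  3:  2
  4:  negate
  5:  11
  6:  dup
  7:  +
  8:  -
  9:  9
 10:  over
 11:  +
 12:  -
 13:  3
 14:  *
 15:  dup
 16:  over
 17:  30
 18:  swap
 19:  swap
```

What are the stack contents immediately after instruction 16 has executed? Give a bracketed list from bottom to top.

10     → 10
drop   → (empty)
2      → 2
negate → -2
11     → -2 11
dup    → -2 11 11
+      → -2 22
-      → -24
9      → -24 9
over   → -24 9 -24
+      → -24 -15
-      → -9
3      → -9 3
*      → -27
dup    → -27 -27
over   → -27 -27 -27

[-27, -27, -27]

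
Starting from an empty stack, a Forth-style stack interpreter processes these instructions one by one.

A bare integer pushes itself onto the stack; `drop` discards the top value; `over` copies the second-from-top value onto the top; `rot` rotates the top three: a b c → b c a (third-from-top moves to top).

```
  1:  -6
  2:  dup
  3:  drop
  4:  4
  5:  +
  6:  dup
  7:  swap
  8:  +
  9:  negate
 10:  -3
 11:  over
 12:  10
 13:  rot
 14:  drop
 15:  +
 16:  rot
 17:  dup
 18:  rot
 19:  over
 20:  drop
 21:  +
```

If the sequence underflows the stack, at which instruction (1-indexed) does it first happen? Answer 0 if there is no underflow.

16

-6     -> -6
dup    -> -6 -6
drop   -> -6
4      -> -6 4
+      -> -2
dup    -> -2 -2
swap   -> -2 -2
+      -> -4
negate -> 4
-3     -> 4 -3
over   -> 4 -3 4
10     -> 4 -3 4 10
rot    -> 4 4 10 -3
drop   -> 4 4 10
+      -> 4 14
rot  — needs 3 operands, stack has 2 → underflow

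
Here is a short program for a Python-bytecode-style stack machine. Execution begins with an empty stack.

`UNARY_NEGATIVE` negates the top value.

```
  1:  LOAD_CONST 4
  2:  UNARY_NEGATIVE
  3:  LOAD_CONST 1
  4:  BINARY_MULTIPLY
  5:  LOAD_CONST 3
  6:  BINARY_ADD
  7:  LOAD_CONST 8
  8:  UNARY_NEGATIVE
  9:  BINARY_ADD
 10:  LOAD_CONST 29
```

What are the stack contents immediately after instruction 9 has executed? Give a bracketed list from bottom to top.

LOAD_CONST 4     4
UNARY_NEGATIVE   -4
LOAD_CONST 1     -4 1
BINARY_MULTIPLY  -4
LOAD_CONST 3     -4 3
BINARY_ADD       -1
LOAD_CONST 8     -1 8
UNARY_NEGATIVE   -1 -8
BINARY_ADD       -9

[-9]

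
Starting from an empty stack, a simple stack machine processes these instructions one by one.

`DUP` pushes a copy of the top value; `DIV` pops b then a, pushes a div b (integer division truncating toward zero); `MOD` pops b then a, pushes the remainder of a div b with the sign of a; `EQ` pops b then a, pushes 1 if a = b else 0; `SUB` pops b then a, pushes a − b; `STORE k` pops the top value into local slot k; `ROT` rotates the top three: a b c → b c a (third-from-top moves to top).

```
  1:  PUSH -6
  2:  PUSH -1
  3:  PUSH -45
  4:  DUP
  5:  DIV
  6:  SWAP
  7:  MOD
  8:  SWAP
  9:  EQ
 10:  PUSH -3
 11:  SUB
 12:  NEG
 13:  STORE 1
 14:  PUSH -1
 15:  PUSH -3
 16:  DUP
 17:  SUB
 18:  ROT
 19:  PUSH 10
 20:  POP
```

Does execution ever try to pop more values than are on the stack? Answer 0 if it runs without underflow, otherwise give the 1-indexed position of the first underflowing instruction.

PUSH -6   [-6]
PUSH -1   [-6, -1]
PUSH -45  [-6, -1, -45]
DUP       [-6, -1, -45, -45]
DIV       [-6, -1, 1]
SWAP      [-6, 1, -1]
MOD       [-6, 0]
SWAP      [0, -6]
EQ        [0]
PUSH -3   [0, -3]
SUB       [3]
NEG       [-3]
STORE 1   []
PUSH -1   [-1]
PUSH -3   [-1, -3]
DUP       [-1, -3, -3]
SUB       [-1, 0]
ROT  — needs 3 operands, stack has 2 → underflow

18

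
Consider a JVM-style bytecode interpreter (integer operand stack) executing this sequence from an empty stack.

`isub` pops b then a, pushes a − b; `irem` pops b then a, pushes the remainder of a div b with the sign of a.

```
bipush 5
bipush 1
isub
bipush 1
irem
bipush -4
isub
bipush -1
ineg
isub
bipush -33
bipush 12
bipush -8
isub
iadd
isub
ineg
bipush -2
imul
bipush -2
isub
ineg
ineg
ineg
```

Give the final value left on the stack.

bipush 5   → [5]
bipush 1   → [5, 1]
isub       → [4]
bipush 1   → [4, 1]
irem       → [0]
bipush -4  → [0, -4]
isub       → [4]
bipush -1  → [4, -1]
ineg       → [4, 1]
isub       → [3]
bipush -33 → [3, -33]
bipush 12  → [3, -33, 12]
bipush -8  → [3, -33, 12, -8]
isub       → [3, -33, 20]
iadd       → [3, -13]
isub       → [16]
ineg       → [-16]
bipush -2  → [-16, -2]
imul       → [32]
bipush -2  → [32, -2]
isub       → [34]
ineg       → [-34]
ineg       → [34]
ineg       → [-34]

-34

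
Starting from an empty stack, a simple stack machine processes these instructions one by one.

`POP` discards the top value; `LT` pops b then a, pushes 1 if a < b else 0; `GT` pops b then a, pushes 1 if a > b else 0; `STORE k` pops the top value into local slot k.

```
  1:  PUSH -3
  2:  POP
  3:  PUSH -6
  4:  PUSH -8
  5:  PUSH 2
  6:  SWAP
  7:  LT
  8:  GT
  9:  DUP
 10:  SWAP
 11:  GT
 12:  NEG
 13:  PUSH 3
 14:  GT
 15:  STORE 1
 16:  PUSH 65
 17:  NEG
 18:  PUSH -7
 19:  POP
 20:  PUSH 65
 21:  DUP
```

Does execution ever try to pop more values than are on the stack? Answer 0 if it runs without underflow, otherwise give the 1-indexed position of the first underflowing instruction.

0

PUSH -3  [-3]
POP      []
PUSH -6  [-6]
PUSH -8  [-6, -8]
PUSH 2   [-6, -8, 2]
SWAP     [-6, 2, -8]
LT       [-6, 0]
GT       [0]
DUP      [0, 0]
SWAP     [0, 0]
GT       [0]
NEG      [0]
PUSH 3   [0, 3]
GT       [0]
STORE 1  []
PUSH 65  [65]
NEG      [-65]
PUSH -7  [-65, -7]
POP      [-65]
PUSH 65  [-65, 65]
DUP      [-65, 65, 65]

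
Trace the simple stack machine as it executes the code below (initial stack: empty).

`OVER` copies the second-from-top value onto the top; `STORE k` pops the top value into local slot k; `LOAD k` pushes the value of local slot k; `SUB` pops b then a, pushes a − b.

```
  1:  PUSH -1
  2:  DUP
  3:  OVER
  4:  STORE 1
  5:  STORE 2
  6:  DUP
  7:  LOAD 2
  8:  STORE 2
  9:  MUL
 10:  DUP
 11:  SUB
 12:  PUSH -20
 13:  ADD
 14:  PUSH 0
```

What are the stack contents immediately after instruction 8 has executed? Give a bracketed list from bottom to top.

[-1, -1]

PUSH -1 → [-1]
DUP     → [-1, -1]
OVER    → [-1, -1, -1]
STORE 1 → [-1, -1]
STORE 2 → [-1]
DUP     → [-1, -1]
LOAD 2  → [-1, -1, -1]
STORE 2 → [-1, -1]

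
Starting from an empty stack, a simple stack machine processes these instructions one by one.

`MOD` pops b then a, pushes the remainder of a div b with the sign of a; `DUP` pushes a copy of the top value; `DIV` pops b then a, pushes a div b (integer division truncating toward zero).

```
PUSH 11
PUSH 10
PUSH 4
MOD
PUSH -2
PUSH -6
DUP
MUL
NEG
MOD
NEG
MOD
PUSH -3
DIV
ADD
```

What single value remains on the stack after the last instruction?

PUSH 11 : 11
PUSH 10 : 11 10
PUSH 4  : 11 10 4
MOD     : 11 2
PUSH -2 : 11 2 -2
PUSH -6 : 11 2 -2 -6
DUP     : 11 2 -2 -6 -6
MUL     : 11 2 -2 36
NEG     : 11 2 -2 -36
MOD     : 11 2 -2
NEG     : 11 2 2
MOD     : 11 0
PUSH -3 : 11 0 -3
DIV     : 11 0
ADD     : 11

11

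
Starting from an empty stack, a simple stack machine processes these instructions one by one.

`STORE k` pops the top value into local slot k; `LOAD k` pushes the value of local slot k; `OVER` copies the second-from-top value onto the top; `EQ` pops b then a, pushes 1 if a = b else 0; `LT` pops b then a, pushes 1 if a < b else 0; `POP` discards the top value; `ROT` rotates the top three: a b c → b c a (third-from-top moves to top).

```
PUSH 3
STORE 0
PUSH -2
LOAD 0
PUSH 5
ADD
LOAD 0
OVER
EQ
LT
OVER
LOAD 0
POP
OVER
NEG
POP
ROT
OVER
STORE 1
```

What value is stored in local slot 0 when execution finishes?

3

PUSH 3  -> 3
STORE 0 -> (empty)
PUSH -2 -> -2
LOAD 0  -> -2 3
PUSH 5  -> -2 3 5
ADD     -> -2 8
LOAD 0  -> -2 8 3
OVER    -> -2 8 3 8
EQ      -> -2 8 0
LT      -> -2 0
OVER    -> -2 0 -2
LOAD 0  -> -2 0 -2 3
POP     -> -2 0 -2
OVER    -> -2 0 -2 0
NEG     -> -2 0 -2 0
POP     -> -2 0 -2
ROT     -> 0 -2 -2
OVER    -> 0 -2 -2 -2
STORE 1 -> 0 -2 -2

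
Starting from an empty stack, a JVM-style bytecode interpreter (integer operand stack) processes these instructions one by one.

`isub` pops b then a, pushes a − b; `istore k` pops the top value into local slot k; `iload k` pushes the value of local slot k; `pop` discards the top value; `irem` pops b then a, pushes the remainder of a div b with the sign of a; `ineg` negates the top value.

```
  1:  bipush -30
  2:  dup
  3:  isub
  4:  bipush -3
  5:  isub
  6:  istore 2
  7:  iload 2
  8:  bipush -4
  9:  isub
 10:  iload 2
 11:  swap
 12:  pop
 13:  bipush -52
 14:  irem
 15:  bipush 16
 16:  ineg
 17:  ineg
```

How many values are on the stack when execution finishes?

bipush -30 : [-30]
dup        : [-30, -30]
isub       : [0]
bipush -3  : [0, -3]
isub       : [3]
istore 2   : []
iload 2    : [3]
bipush -4  : [3, -4]
isub       : [7]
iload 2    : [7, 3]
swap       : [3, 7]
pop        : [3]
bipush -52 : [3, -52]
irem       : [3]
bipush 16  : [3, 16]
ineg       : [3, -16]
ineg       : [3, 16]

2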